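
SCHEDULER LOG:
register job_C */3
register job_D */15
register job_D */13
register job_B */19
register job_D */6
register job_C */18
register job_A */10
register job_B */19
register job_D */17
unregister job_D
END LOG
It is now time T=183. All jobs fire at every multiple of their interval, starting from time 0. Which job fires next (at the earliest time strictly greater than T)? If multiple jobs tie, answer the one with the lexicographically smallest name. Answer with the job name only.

Answer: job_A

Derivation:
Op 1: register job_C */3 -> active={job_C:*/3}
Op 2: register job_D */15 -> active={job_C:*/3, job_D:*/15}
Op 3: register job_D */13 -> active={job_C:*/3, job_D:*/13}
Op 4: register job_B */19 -> active={job_B:*/19, job_C:*/3, job_D:*/13}
Op 5: register job_D */6 -> active={job_B:*/19, job_C:*/3, job_D:*/6}
Op 6: register job_C */18 -> active={job_B:*/19, job_C:*/18, job_D:*/6}
Op 7: register job_A */10 -> active={job_A:*/10, job_B:*/19, job_C:*/18, job_D:*/6}
Op 8: register job_B */19 -> active={job_A:*/10, job_B:*/19, job_C:*/18, job_D:*/6}
Op 9: register job_D */17 -> active={job_A:*/10, job_B:*/19, job_C:*/18, job_D:*/17}
Op 10: unregister job_D -> active={job_A:*/10, job_B:*/19, job_C:*/18}
  job_A: interval 10, next fire after T=183 is 190
  job_B: interval 19, next fire after T=183 is 190
  job_C: interval 18, next fire after T=183 is 198
Earliest = 190, winner (lex tiebreak) = job_A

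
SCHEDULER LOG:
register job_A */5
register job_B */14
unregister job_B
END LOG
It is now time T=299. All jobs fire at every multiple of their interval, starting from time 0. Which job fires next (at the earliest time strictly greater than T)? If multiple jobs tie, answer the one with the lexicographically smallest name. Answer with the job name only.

Op 1: register job_A */5 -> active={job_A:*/5}
Op 2: register job_B */14 -> active={job_A:*/5, job_B:*/14}
Op 3: unregister job_B -> active={job_A:*/5}
  job_A: interval 5, next fire after T=299 is 300
Earliest = 300, winner (lex tiebreak) = job_A

Answer: job_A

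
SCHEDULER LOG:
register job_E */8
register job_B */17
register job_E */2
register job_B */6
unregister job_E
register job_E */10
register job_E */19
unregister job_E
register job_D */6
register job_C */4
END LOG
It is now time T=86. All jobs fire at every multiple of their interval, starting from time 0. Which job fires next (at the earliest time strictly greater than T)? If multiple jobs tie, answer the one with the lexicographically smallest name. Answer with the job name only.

Answer: job_C

Derivation:
Op 1: register job_E */8 -> active={job_E:*/8}
Op 2: register job_B */17 -> active={job_B:*/17, job_E:*/8}
Op 3: register job_E */2 -> active={job_B:*/17, job_E:*/2}
Op 4: register job_B */6 -> active={job_B:*/6, job_E:*/2}
Op 5: unregister job_E -> active={job_B:*/6}
Op 6: register job_E */10 -> active={job_B:*/6, job_E:*/10}
Op 7: register job_E */19 -> active={job_B:*/6, job_E:*/19}
Op 8: unregister job_E -> active={job_B:*/6}
Op 9: register job_D */6 -> active={job_B:*/6, job_D:*/6}
Op 10: register job_C */4 -> active={job_B:*/6, job_C:*/4, job_D:*/6}
  job_B: interval 6, next fire after T=86 is 90
  job_C: interval 4, next fire after T=86 is 88
  job_D: interval 6, next fire after T=86 is 90
Earliest = 88, winner (lex tiebreak) = job_C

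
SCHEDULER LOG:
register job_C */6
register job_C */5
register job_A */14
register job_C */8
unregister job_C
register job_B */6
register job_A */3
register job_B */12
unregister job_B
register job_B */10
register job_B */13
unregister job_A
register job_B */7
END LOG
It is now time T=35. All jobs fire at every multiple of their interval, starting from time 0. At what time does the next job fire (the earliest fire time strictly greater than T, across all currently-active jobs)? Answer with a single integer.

Op 1: register job_C */6 -> active={job_C:*/6}
Op 2: register job_C */5 -> active={job_C:*/5}
Op 3: register job_A */14 -> active={job_A:*/14, job_C:*/5}
Op 4: register job_C */8 -> active={job_A:*/14, job_C:*/8}
Op 5: unregister job_C -> active={job_A:*/14}
Op 6: register job_B */6 -> active={job_A:*/14, job_B:*/6}
Op 7: register job_A */3 -> active={job_A:*/3, job_B:*/6}
Op 8: register job_B */12 -> active={job_A:*/3, job_B:*/12}
Op 9: unregister job_B -> active={job_A:*/3}
Op 10: register job_B */10 -> active={job_A:*/3, job_B:*/10}
Op 11: register job_B */13 -> active={job_A:*/3, job_B:*/13}
Op 12: unregister job_A -> active={job_B:*/13}
Op 13: register job_B */7 -> active={job_B:*/7}
  job_B: interval 7, next fire after T=35 is 42
Earliest fire time = 42 (job job_B)

Answer: 42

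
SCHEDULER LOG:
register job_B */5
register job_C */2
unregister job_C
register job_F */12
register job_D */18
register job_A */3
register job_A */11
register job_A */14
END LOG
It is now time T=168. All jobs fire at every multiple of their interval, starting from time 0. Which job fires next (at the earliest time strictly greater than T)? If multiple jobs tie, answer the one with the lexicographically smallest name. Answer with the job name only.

Answer: job_B

Derivation:
Op 1: register job_B */5 -> active={job_B:*/5}
Op 2: register job_C */2 -> active={job_B:*/5, job_C:*/2}
Op 3: unregister job_C -> active={job_B:*/5}
Op 4: register job_F */12 -> active={job_B:*/5, job_F:*/12}
Op 5: register job_D */18 -> active={job_B:*/5, job_D:*/18, job_F:*/12}
Op 6: register job_A */3 -> active={job_A:*/3, job_B:*/5, job_D:*/18, job_F:*/12}
Op 7: register job_A */11 -> active={job_A:*/11, job_B:*/5, job_D:*/18, job_F:*/12}
Op 8: register job_A */14 -> active={job_A:*/14, job_B:*/5, job_D:*/18, job_F:*/12}
  job_A: interval 14, next fire after T=168 is 182
  job_B: interval 5, next fire after T=168 is 170
  job_D: interval 18, next fire after T=168 is 180
  job_F: interval 12, next fire after T=168 is 180
Earliest = 170, winner (lex tiebreak) = job_B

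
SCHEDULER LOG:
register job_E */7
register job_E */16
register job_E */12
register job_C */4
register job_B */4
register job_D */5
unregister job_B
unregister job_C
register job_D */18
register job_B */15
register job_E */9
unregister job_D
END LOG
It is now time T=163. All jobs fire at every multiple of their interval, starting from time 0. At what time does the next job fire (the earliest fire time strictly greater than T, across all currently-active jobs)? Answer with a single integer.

Answer: 165

Derivation:
Op 1: register job_E */7 -> active={job_E:*/7}
Op 2: register job_E */16 -> active={job_E:*/16}
Op 3: register job_E */12 -> active={job_E:*/12}
Op 4: register job_C */4 -> active={job_C:*/4, job_E:*/12}
Op 5: register job_B */4 -> active={job_B:*/4, job_C:*/4, job_E:*/12}
Op 6: register job_D */5 -> active={job_B:*/4, job_C:*/4, job_D:*/5, job_E:*/12}
Op 7: unregister job_B -> active={job_C:*/4, job_D:*/5, job_E:*/12}
Op 8: unregister job_C -> active={job_D:*/5, job_E:*/12}
Op 9: register job_D */18 -> active={job_D:*/18, job_E:*/12}
Op 10: register job_B */15 -> active={job_B:*/15, job_D:*/18, job_E:*/12}
Op 11: register job_E */9 -> active={job_B:*/15, job_D:*/18, job_E:*/9}
Op 12: unregister job_D -> active={job_B:*/15, job_E:*/9}
  job_B: interval 15, next fire after T=163 is 165
  job_E: interval 9, next fire after T=163 is 171
Earliest fire time = 165 (job job_B)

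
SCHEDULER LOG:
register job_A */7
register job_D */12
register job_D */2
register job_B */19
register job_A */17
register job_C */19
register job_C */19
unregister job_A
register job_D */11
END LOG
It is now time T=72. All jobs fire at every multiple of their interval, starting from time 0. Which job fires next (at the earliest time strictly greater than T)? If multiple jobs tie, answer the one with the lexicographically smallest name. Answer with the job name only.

Answer: job_B

Derivation:
Op 1: register job_A */7 -> active={job_A:*/7}
Op 2: register job_D */12 -> active={job_A:*/7, job_D:*/12}
Op 3: register job_D */2 -> active={job_A:*/7, job_D:*/2}
Op 4: register job_B */19 -> active={job_A:*/7, job_B:*/19, job_D:*/2}
Op 5: register job_A */17 -> active={job_A:*/17, job_B:*/19, job_D:*/2}
Op 6: register job_C */19 -> active={job_A:*/17, job_B:*/19, job_C:*/19, job_D:*/2}
Op 7: register job_C */19 -> active={job_A:*/17, job_B:*/19, job_C:*/19, job_D:*/2}
Op 8: unregister job_A -> active={job_B:*/19, job_C:*/19, job_D:*/2}
Op 9: register job_D */11 -> active={job_B:*/19, job_C:*/19, job_D:*/11}
  job_B: interval 19, next fire after T=72 is 76
  job_C: interval 19, next fire after T=72 is 76
  job_D: interval 11, next fire after T=72 is 77
Earliest = 76, winner (lex tiebreak) = job_B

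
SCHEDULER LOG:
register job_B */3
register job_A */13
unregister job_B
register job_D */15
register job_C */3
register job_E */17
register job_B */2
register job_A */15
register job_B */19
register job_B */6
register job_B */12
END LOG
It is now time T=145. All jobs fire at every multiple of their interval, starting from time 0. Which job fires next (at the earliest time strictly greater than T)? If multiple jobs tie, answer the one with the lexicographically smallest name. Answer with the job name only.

Answer: job_C

Derivation:
Op 1: register job_B */3 -> active={job_B:*/3}
Op 2: register job_A */13 -> active={job_A:*/13, job_B:*/3}
Op 3: unregister job_B -> active={job_A:*/13}
Op 4: register job_D */15 -> active={job_A:*/13, job_D:*/15}
Op 5: register job_C */3 -> active={job_A:*/13, job_C:*/3, job_D:*/15}
Op 6: register job_E */17 -> active={job_A:*/13, job_C:*/3, job_D:*/15, job_E:*/17}
Op 7: register job_B */2 -> active={job_A:*/13, job_B:*/2, job_C:*/3, job_D:*/15, job_E:*/17}
Op 8: register job_A */15 -> active={job_A:*/15, job_B:*/2, job_C:*/3, job_D:*/15, job_E:*/17}
Op 9: register job_B */19 -> active={job_A:*/15, job_B:*/19, job_C:*/3, job_D:*/15, job_E:*/17}
Op 10: register job_B */6 -> active={job_A:*/15, job_B:*/6, job_C:*/3, job_D:*/15, job_E:*/17}
Op 11: register job_B */12 -> active={job_A:*/15, job_B:*/12, job_C:*/3, job_D:*/15, job_E:*/17}
  job_A: interval 15, next fire after T=145 is 150
  job_B: interval 12, next fire after T=145 is 156
  job_C: interval 3, next fire after T=145 is 147
  job_D: interval 15, next fire after T=145 is 150
  job_E: interval 17, next fire after T=145 is 153
Earliest = 147, winner (lex tiebreak) = job_C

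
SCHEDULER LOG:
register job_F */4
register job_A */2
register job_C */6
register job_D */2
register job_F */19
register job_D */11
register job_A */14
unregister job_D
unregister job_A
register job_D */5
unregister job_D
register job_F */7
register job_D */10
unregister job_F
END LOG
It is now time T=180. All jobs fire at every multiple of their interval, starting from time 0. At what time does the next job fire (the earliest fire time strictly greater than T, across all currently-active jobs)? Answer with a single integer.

Op 1: register job_F */4 -> active={job_F:*/4}
Op 2: register job_A */2 -> active={job_A:*/2, job_F:*/4}
Op 3: register job_C */6 -> active={job_A:*/2, job_C:*/6, job_F:*/4}
Op 4: register job_D */2 -> active={job_A:*/2, job_C:*/6, job_D:*/2, job_F:*/4}
Op 5: register job_F */19 -> active={job_A:*/2, job_C:*/6, job_D:*/2, job_F:*/19}
Op 6: register job_D */11 -> active={job_A:*/2, job_C:*/6, job_D:*/11, job_F:*/19}
Op 7: register job_A */14 -> active={job_A:*/14, job_C:*/6, job_D:*/11, job_F:*/19}
Op 8: unregister job_D -> active={job_A:*/14, job_C:*/6, job_F:*/19}
Op 9: unregister job_A -> active={job_C:*/6, job_F:*/19}
Op 10: register job_D */5 -> active={job_C:*/6, job_D:*/5, job_F:*/19}
Op 11: unregister job_D -> active={job_C:*/6, job_F:*/19}
Op 12: register job_F */7 -> active={job_C:*/6, job_F:*/7}
Op 13: register job_D */10 -> active={job_C:*/6, job_D:*/10, job_F:*/7}
Op 14: unregister job_F -> active={job_C:*/6, job_D:*/10}
  job_C: interval 6, next fire after T=180 is 186
  job_D: interval 10, next fire after T=180 is 190
Earliest fire time = 186 (job job_C)

Answer: 186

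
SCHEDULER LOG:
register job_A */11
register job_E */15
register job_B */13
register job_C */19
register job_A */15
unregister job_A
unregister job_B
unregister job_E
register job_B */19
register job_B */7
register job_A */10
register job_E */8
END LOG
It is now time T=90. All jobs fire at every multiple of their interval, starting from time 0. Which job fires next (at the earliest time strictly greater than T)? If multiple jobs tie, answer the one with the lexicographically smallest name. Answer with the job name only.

Answer: job_B

Derivation:
Op 1: register job_A */11 -> active={job_A:*/11}
Op 2: register job_E */15 -> active={job_A:*/11, job_E:*/15}
Op 3: register job_B */13 -> active={job_A:*/11, job_B:*/13, job_E:*/15}
Op 4: register job_C */19 -> active={job_A:*/11, job_B:*/13, job_C:*/19, job_E:*/15}
Op 5: register job_A */15 -> active={job_A:*/15, job_B:*/13, job_C:*/19, job_E:*/15}
Op 6: unregister job_A -> active={job_B:*/13, job_C:*/19, job_E:*/15}
Op 7: unregister job_B -> active={job_C:*/19, job_E:*/15}
Op 8: unregister job_E -> active={job_C:*/19}
Op 9: register job_B */19 -> active={job_B:*/19, job_C:*/19}
Op 10: register job_B */7 -> active={job_B:*/7, job_C:*/19}
Op 11: register job_A */10 -> active={job_A:*/10, job_B:*/7, job_C:*/19}
Op 12: register job_E */8 -> active={job_A:*/10, job_B:*/7, job_C:*/19, job_E:*/8}
  job_A: interval 10, next fire after T=90 is 100
  job_B: interval 7, next fire after T=90 is 91
  job_C: interval 19, next fire after T=90 is 95
  job_E: interval 8, next fire after T=90 is 96
Earliest = 91, winner (lex tiebreak) = job_B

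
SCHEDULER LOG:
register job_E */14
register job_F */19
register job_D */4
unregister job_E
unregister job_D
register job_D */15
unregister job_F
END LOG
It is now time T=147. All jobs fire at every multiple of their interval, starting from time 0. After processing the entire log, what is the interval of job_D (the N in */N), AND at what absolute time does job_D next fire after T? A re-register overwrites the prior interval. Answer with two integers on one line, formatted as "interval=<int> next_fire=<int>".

Answer: interval=15 next_fire=150

Derivation:
Op 1: register job_E */14 -> active={job_E:*/14}
Op 2: register job_F */19 -> active={job_E:*/14, job_F:*/19}
Op 3: register job_D */4 -> active={job_D:*/4, job_E:*/14, job_F:*/19}
Op 4: unregister job_E -> active={job_D:*/4, job_F:*/19}
Op 5: unregister job_D -> active={job_F:*/19}
Op 6: register job_D */15 -> active={job_D:*/15, job_F:*/19}
Op 7: unregister job_F -> active={job_D:*/15}
Final interval of job_D = 15
Next fire of job_D after T=147: (147//15+1)*15 = 150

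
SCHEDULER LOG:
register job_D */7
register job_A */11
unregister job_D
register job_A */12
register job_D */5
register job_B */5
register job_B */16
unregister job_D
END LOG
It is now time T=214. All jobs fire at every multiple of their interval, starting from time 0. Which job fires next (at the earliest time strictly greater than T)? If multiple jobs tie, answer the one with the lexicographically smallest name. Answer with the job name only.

Op 1: register job_D */7 -> active={job_D:*/7}
Op 2: register job_A */11 -> active={job_A:*/11, job_D:*/7}
Op 3: unregister job_D -> active={job_A:*/11}
Op 4: register job_A */12 -> active={job_A:*/12}
Op 5: register job_D */5 -> active={job_A:*/12, job_D:*/5}
Op 6: register job_B */5 -> active={job_A:*/12, job_B:*/5, job_D:*/5}
Op 7: register job_B */16 -> active={job_A:*/12, job_B:*/16, job_D:*/5}
Op 8: unregister job_D -> active={job_A:*/12, job_B:*/16}
  job_A: interval 12, next fire after T=214 is 216
  job_B: interval 16, next fire after T=214 is 224
Earliest = 216, winner (lex tiebreak) = job_A

Answer: job_A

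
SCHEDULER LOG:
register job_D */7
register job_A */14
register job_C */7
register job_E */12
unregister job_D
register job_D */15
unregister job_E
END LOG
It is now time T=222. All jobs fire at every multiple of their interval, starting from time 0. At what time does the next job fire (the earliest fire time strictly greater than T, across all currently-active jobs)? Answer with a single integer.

Op 1: register job_D */7 -> active={job_D:*/7}
Op 2: register job_A */14 -> active={job_A:*/14, job_D:*/7}
Op 3: register job_C */7 -> active={job_A:*/14, job_C:*/7, job_D:*/7}
Op 4: register job_E */12 -> active={job_A:*/14, job_C:*/7, job_D:*/7, job_E:*/12}
Op 5: unregister job_D -> active={job_A:*/14, job_C:*/7, job_E:*/12}
Op 6: register job_D */15 -> active={job_A:*/14, job_C:*/7, job_D:*/15, job_E:*/12}
Op 7: unregister job_E -> active={job_A:*/14, job_C:*/7, job_D:*/15}
  job_A: interval 14, next fire after T=222 is 224
  job_C: interval 7, next fire after T=222 is 224
  job_D: interval 15, next fire after T=222 is 225
Earliest fire time = 224 (job job_A)

Answer: 224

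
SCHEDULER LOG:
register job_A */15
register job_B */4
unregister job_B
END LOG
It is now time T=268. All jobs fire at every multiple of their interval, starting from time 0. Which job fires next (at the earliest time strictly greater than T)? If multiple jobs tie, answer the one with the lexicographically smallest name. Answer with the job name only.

Op 1: register job_A */15 -> active={job_A:*/15}
Op 2: register job_B */4 -> active={job_A:*/15, job_B:*/4}
Op 3: unregister job_B -> active={job_A:*/15}
  job_A: interval 15, next fire after T=268 is 270
Earliest = 270, winner (lex tiebreak) = job_A

Answer: job_A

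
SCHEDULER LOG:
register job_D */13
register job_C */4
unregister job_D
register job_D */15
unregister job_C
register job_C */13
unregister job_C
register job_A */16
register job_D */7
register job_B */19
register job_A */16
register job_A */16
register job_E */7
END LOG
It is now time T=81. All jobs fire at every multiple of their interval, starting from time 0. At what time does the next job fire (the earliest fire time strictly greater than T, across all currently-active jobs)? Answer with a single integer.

Answer: 84

Derivation:
Op 1: register job_D */13 -> active={job_D:*/13}
Op 2: register job_C */4 -> active={job_C:*/4, job_D:*/13}
Op 3: unregister job_D -> active={job_C:*/4}
Op 4: register job_D */15 -> active={job_C:*/4, job_D:*/15}
Op 5: unregister job_C -> active={job_D:*/15}
Op 6: register job_C */13 -> active={job_C:*/13, job_D:*/15}
Op 7: unregister job_C -> active={job_D:*/15}
Op 8: register job_A */16 -> active={job_A:*/16, job_D:*/15}
Op 9: register job_D */7 -> active={job_A:*/16, job_D:*/7}
Op 10: register job_B */19 -> active={job_A:*/16, job_B:*/19, job_D:*/7}
Op 11: register job_A */16 -> active={job_A:*/16, job_B:*/19, job_D:*/7}
Op 12: register job_A */16 -> active={job_A:*/16, job_B:*/19, job_D:*/7}
Op 13: register job_E */7 -> active={job_A:*/16, job_B:*/19, job_D:*/7, job_E:*/7}
  job_A: interval 16, next fire after T=81 is 96
  job_B: interval 19, next fire after T=81 is 95
  job_D: interval 7, next fire after T=81 is 84
  job_E: interval 7, next fire after T=81 is 84
Earliest fire time = 84 (job job_D)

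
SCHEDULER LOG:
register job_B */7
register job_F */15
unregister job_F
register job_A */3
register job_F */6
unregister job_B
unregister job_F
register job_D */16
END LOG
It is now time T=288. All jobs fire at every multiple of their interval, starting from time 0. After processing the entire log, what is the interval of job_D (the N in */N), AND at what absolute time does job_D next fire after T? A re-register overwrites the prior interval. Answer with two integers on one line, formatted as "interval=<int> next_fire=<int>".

Op 1: register job_B */7 -> active={job_B:*/7}
Op 2: register job_F */15 -> active={job_B:*/7, job_F:*/15}
Op 3: unregister job_F -> active={job_B:*/7}
Op 4: register job_A */3 -> active={job_A:*/3, job_B:*/7}
Op 5: register job_F */6 -> active={job_A:*/3, job_B:*/7, job_F:*/6}
Op 6: unregister job_B -> active={job_A:*/3, job_F:*/6}
Op 7: unregister job_F -> active={job_A:*/3}
Op 8: register job_D */16 -> active={job_A:*/3, job_D:*/16}
Final interval of job_D = 16
Next fire of job_D after T=288: (288//16+1)*16 = 304

Answer: interval=16 next_fire=304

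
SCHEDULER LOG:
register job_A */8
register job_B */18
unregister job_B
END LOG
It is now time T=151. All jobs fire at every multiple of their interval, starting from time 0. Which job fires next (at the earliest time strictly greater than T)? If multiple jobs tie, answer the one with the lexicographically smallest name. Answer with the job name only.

Op 1: register job_A */8 -> active={job_A:*/8}
Op 2: register job_B */18 -> active={job_A:*/8, job_B:*/18}
Op 3: unregister job_B -> active={job_A:*/8}
  job_A: interval 8, next fire after T=151 is 152
Earliest = 152, winner (lex tiebreak) = job_A

Answer: job_A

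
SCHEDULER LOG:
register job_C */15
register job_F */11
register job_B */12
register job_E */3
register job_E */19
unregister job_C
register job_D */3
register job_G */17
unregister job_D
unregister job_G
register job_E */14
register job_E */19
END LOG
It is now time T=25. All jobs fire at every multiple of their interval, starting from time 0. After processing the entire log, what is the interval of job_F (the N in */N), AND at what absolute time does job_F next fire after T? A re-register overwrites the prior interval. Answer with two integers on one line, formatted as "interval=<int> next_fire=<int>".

Op 1: register job_C */15 -> active={job_C:*/15}
Op 2: register job_F */11 -> active={job_C:*/15, job_F:*/11}
Op 3: register job_B */12 -> active={job_B:*/12, job_C:*/15, job_F:*/11}
Op 4: register job_E */3 -> active={job_B:*/12, job_C:*/15, job_E:*/3, job_F:*/11}
Op 5: register job_E */19 -> active={job_B:*/12, job_C:*/15, job_E:*/19, job_F:*/11}
Op 6: unregister job_C -> active={job_B:*/12, job_E:*/19, job_F:*/11}
Op 7: register job_D */3 -> active={job_B:*/12, job_D:*/3, job_E:*/19, job_F:*/11}
Op 8: register job_G */17 -> active={job_B:*/12, job_D:*/3, job_E:*/19, job_F:*/11, job_G:*/17}
Op 9: unregister job_D -> active={job_B:*/12, job_E:*/19, job_F:*/11, job_G:*/17}
Op 10: unregister job_G -> active={job_B:*/12, job_E:*/19, job_F:*/11}
Op 11: register job_E */14 -> active={job_B:*/12, job_E:*/14, job_F:*/11}
Op 12: register job_E */19 -> active={job_B:*/12, job_E:*/19, job_F:*/11}
Final interval of job_F = 11
Next fire of job_F after T=25: (25//11+1)*11 = 33

Answer: interval=11 next_fire=33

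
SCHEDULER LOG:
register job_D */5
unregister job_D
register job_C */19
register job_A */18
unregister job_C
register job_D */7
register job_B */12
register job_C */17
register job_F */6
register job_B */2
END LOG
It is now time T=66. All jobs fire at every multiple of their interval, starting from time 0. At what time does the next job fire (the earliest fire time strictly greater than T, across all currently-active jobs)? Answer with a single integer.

Answer: 68

Derivation:
Op 1: register job_D */5 -> active={job_D:*/5}
Op 2: unregister job_D -> active={}
Op 3: register job_C */19 -> active={job_C:*/19}
Op 4: register job_A */18 -> active={job_A:*/18, job_C:*/19}
Op 5: unregister job_C -> active={job_A:*/18}
Op 6: register job_D */7 -> active={job_A:*/18, job_D:*/7}
Op 7: register job_B */12 -> active={job_A:*/18, job_B:*/12, job_D:*/7}
Op 8: register job_C */17 -> active={job_A:*/18, job_B:*/12, job_C:*/17, job_D:*/7}
Op 9: register job_F */6 -> active={job_A:*/18, job_B:*/12, job_C:*/17, job_D:*/7, job_F:*/6}
Op 10: register job_B */2 -> active={job_A:*/18, job_B:*/2, job_C:*/17, job_D:*/7, job_F:*/6}
  job_A: interval 18, next fire after T=66 is 72
  job_B: interval 2, next fire after T=66 is 68
  job_C: interval 17, next fire after T=66 is 68
  job_D: interval 7, next fire after T=66 is 70
  job_F: interval 6, next fire after T=66 is 72
Earliest fire time = 68 (job job_B)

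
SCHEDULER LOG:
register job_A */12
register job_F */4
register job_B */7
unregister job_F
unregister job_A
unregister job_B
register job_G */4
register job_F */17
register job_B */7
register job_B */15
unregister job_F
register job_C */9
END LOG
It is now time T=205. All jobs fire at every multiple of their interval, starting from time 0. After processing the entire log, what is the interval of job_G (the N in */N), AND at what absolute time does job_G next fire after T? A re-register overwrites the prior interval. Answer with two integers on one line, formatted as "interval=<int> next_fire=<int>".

Op 1: register job_A */12 -> active={job_A:*/12}
Op 2: register job_F */4 -> active={job_A:*/12, job_F:*/4}
Op 3: register job_B */7 -> active={job_A:*/12, job_B:*/7, job_F:*/4}
Op 4: unregister job_F -> active={job_A:*/12, job_B:*/7}
Op 5: unregister job_A -> active={job_B:*/7}
Op 6: unregister job_B -> active={}
Op 7: register job_G */4 -> active={job_G:*/4}
Op 8: register job_F */17 -> active={job_F:*/17, job_G:*/4}
Op 9: register job_B */7 -> active={job_B:*/7, job_F:*/17, job_G:*/4}
Op 10: register job_B */15 -> active={job_B:*/15, job_F:*/17, job_G:*/4}
Op 11: unregister job_F -> active={job_B:*/15, job_G:*/4}
Op 12: register job_C */9 -> active={job_B:*/15, job_C:*/9, job_G:*/4}
Final interval of job_G = 4
Next fire of job_G after T=205: (205//4+1)*4 = 208

Answer: interval=4 next_fire=208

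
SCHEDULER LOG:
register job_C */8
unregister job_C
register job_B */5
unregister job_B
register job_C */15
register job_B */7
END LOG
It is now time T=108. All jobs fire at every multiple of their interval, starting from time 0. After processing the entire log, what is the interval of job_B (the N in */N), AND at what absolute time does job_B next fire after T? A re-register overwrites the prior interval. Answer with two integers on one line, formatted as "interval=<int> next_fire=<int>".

Answer: interval=7 next_fire=112

Derivation:
Op 1: register job_C */8 -> active={job_C:*/8}
Op 2: unregister job_C -> active={}
Op 3: register job_B */5 -> active={job_B:*/5}
Op 4: unregister job_B -> active={}
Op 5: register job_C */15 -> active={job_C:*/15}
Op 6: register job_B */7 -> active={job_B:*/7, job_C:*/15}
Final interval of job_B = 7
Next fire of job_B after T=108: (108//7+1)*7 = 112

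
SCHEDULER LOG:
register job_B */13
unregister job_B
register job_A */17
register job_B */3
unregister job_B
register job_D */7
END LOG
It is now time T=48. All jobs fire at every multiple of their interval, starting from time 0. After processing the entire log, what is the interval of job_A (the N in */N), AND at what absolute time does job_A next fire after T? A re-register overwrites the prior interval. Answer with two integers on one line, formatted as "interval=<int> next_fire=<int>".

Op 1: register job_B */13 -> active={job_B:*/13}
Op 2: unregister job_B -> active={}
Op 3: register job_A */17 -> active={job_A:*/17}
Op 4: register job_B */3 -> active={job_A:*/17, job_B:*/3}
Op 5: unregister job_B -> active={job_A:*/17}
Op 6: register job_D */7 -> active={job_A:*/17, job_D:*/7}
Final interval of job_A = 17
Next fire of job_A after T=48: (48//17+1)*17 = 51

Answer: interval=17 next_fire=51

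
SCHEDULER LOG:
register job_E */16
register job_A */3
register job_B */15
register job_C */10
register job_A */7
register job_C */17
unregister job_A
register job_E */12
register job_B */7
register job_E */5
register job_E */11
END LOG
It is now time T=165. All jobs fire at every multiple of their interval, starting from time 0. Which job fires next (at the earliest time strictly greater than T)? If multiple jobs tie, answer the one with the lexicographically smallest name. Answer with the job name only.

Answer: job_B

Derivation:
Op 1: register job_E */16 -> active={job_E:*/16}
Op 2: register job_A */3 -> active={job_A:*/3, job_E:*/16}
Op 3: register job_B */15 -> active={job_A:*/3, job_B:*/15, job_E:*/16}
Op 4: register job_C */10 -> active={job_A:*/3, job_B:*/15, job_C:*/10, job_E:*/16}
Op 5: register job_A */7 -> active={job_A:*/7, job_B:*/15, job_C:*/10, job_E:*/16}
Op 6: register job_C */17 -> active={job_A:*/7, job_B:*/15, job_C:*/17, job_E:*/16}
Op 7: unregister job_A -> active={job_B:*/15, job_C:*/17, job_E:*/16}
Op 8: register job_E */12 -> active={job_B:*/15, job_C:*/17, job_E:*/12}
Op 9: register job_B */7 -> active={job_B:*/7, job_C:*/17, job_E:*/12}
Op 10: register job_E */5 -> active={job_B:*/7, job_C:*/17, job_E:*/5}
Op 11: register job_E */11 -> active={job_B:*/7, job_C:*/17, job_E:*/11}
  job_B: interval 7, next fire after T=165 is 168
  job_C: interval 17, next fire after T=165 is 170
  job_E: interval 11, next fire after T=165 is 176
Earliest = 168, winner (lex tiebreak) = job_B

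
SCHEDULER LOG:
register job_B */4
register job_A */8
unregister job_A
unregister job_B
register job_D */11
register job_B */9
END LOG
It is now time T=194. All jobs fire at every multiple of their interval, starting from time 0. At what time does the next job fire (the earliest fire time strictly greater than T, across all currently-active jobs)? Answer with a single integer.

Op 1: register job_B */4 -> active={job_B:*/4}
Op 2: register job_A */8 -> active={job_A:*/8, job_B:*/4}
Op 3: unregister job_A -> active={job_B:*/4}
Op 4: unregister job_B -> active={}
Op 5: register job_D */11 -> active={job_D:*/11}
Op 6: register job_B */9 -> active={job_B:*/9, job_D:*/11}
  job_B: interval 9, next fire after T=194 is 198
  job_D: interval 11, next fire after T=194 is 198
Earliest fire time = 198 (job job_B)

Answer: 198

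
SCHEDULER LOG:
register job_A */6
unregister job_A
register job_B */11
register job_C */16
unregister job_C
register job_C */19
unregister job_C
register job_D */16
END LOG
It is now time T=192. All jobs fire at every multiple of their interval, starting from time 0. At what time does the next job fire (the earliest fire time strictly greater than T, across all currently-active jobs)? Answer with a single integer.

Op 1: register job_A */6 -> active={job_A:*/6}
Op 2: unregister job_A -> active={}
Op 3: register job_B */11 -> active={job_B:*/11}
Op 4: register job_C */16 -> active={job_B:*/11, job_C:*/16}
Op 5: unregister job_C -> active={job_B:*/11}
Op 6: register job_C */19 -> active={job_B:*/11, job_C:*/19}
Op 7: unregister job_C -> active={job_B:*/11}
Op 8: register job_D */16 -> active={job_B:*/11, job_D:*/16}
  job_B: interval 11, next fire after T=192 is 198
  job_D: interval 16, next fire after T=192 is 208
Earliest fire time = 198 (job job_B)

Answer: 198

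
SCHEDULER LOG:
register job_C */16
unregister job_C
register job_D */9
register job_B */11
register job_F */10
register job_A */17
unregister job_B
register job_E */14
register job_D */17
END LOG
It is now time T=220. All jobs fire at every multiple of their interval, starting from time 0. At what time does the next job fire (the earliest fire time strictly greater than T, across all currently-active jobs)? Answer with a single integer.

Answer: 221

Derivation:
Op 1: register job_C */16 -> active={job_C:*/16}
Op 2: unregister job_C -> active={}
Op 3: register job_D */9 -> active={job_D:*/9}
Op 4: register job_B */11 -> active={job_B:*/11, job_D:*/9}
Op 5: register job_F */10 -> active={job_B:*/11, job_D:*/9, job_F:*/10}
Op 6: register job_A */17 -> active={job_A:*/17, job_B:*/11, job_D:*/9, job_F:*/10}
Op 7: unregister job_B -> active={job_A:*/17, job_D:*/9, job_F:*/10}
Op 8: register job_E */14 -> active={job_A:*/17, job_D:*/9, job_E:*/14, job_F:*/10}
Op 9: register job_D */17 -> active={job_A:*/17, job_D:*/17, job_E:*/14, job_F:*/10}
  job_A: interval 17, next fire after T=220 is 221
  job_D: interval 17, next fire after T=220 is 221
  job_E: interval 14, next fire after T=220 is 224
  job_F: interval 10, next fire after T=220 is 230
Earliest fire time = 221 (job job_A)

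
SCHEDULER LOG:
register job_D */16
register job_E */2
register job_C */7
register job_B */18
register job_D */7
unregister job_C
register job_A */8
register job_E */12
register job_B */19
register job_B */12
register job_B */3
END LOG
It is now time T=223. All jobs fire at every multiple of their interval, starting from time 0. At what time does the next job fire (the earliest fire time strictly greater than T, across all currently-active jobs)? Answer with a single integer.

Op 1: register job_D */16 -> active={job_D:*/16}
Op 2: register job_E */2 -> active={job_D:*/16, job_E:*/2}
Op 3: register job_C */7 -> active={job_C:*/7, job_D:*/16, job_E:*/2}
Op 4: register job_B */18 -> active={job_B:*/18, job_C:*/7, job_D:*/16, job_E:*/2}
Op 5: register job_D */7 -> active={job_B:*/18, job_C:*/7, job_D:*/7, job_E:*/2}
Op 6: unregister job_C -> active={job_B:*/18, job_D:*/7, job_E:*/2}
Op 7: register job_A */8 -> active={job_A:*/8, job_B:*/18, job_D:*/7, job_E:*/2}
Op 8: register job_E */12 -> active={job_A:*/8, job_B:*/18, job_D:*/7, job_E:*/12}
Op 9: register job_B */19 -> active={job_A:*/8, job_B:*/19, job_D:*/7, job_E:*/12}
Op 10: register job_B */12 -> active={job_A:*/8, job_B:*/12, job_D:*/7, job_E:*/12}
Op 11: register job_B */3 -> active={job_A:*/8, job_B:*/3, job_D:*/7, job_E:*/12}
  job_A: interval 8, next fire after T=223 is 224
  job_B: interval 3, next fire after T=223 is 225
  job_D: interval 7, next fire after T=223 is 224
  job_E: interval 12, next fire after T=223 is 228
Earliest fire time = 224 (job job_A)

Answer: 224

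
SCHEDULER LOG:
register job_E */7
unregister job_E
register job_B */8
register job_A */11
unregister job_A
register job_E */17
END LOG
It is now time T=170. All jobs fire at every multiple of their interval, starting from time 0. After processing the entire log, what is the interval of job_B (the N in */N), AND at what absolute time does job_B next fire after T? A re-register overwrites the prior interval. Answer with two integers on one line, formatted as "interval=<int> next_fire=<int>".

Op 1: register job_E */7 -> active={job_E:*/7}
Op 2: unregister job_E -> active={}
Op 3: register job_B */8 -> active={job_B:*/8}
Op 4: register job_A */11 -> active={job_A:*/11, job_B:*/8}
Op 5: unregister job_A -> active={job_B:*/8}
Op 6: register job_E */17 -> active={job_B:*/8, job_E:*/17}
Final interval of job_B = 8
Next fire of job_B after T=170: (170//8+1)*8 = 176

Answer: interval=8 next_fire=176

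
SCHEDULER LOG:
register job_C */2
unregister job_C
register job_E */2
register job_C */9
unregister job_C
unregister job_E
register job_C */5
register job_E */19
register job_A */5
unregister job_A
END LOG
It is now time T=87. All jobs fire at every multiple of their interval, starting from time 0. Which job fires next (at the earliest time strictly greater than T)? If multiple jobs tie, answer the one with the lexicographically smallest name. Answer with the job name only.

Answer: job_C

Derivation:
Op 1: register job_C */2 -> active={job_C:*/2}
Op 2: unregister job_C -> active={}
Op 3: register job_E */2 -> active={job_E:*/2}
Op 4: register job_C */9 -> active={job_C:*/9, job_E:*/2}
Op 5: unregister job_C -> active={job_E:*/2}
Op 6: unregister job_E -> active={}
Op 7: register job_C */5 -> active={job_C:*/5}
Op 8: register job_E */19 -> active={job_C:*/5, job_E:*/19}
Op 9: register job_A */5 -> active={job_A:*/5, job_C:*/5, job_E:*/19}
Op 10: unregister job_A -> active={job_C:*/5, job_E:*/19}
  job_C: interval 5, next fire after T=87 is 90
  job_E: interval 19, next fire after T=87 is 95
Earliest = 90, winner (lex tiebreak) = job_C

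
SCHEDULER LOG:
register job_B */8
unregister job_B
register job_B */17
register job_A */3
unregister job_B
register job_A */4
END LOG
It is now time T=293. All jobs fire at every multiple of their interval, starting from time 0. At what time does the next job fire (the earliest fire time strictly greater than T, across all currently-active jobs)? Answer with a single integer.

Answer: 296

Derivation:
Op 1: register job_B */8 -> active={job_B:*/8}
Op 2: unregister job_B -> active={}
Op 3: register job_B */17 -> active={job_B:*/17}
Op 4: register job_A */3 -> active={job_A:*/3, job_B:*/17}
Op 5: unregister job_B -> active={job_A:*/3}
Op 6: register job_A */4 -> active={job_A:*/4}
  job_A: interval 4, next fire after T=293 is 296
Earliest fire time = 296 (job job_A)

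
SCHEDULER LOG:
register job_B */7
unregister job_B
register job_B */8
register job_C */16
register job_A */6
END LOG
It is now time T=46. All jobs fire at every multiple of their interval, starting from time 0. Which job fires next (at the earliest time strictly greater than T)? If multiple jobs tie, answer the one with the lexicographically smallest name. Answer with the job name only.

Op 1: register job_B */7 -> active={job_B:*/7}
Op 2: unregister job_B -> active={}
Op 3: register job_B */8 -> active={job_B:*/8}
Op 4: register job_C */16 -> active={job_B:*/8, job_C:*/16}
Op 5: register job_A */6 -> active={job_A:*/6, job_B:*/8, job_C:*/16}
  job_A: interval 6, next fire after T=46 is 48
  job_B: interval 8, next fire after T=46 is 48
  job_C: interval 16, next fire after T=46 is 48
Earliest = 48, winner (lex tiebreak) = job_A

Answer: job_A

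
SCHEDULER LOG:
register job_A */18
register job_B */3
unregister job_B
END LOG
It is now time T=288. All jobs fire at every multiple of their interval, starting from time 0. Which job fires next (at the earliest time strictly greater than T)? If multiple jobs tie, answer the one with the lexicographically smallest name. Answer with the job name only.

Answer: job_A

Derivation:
Op 1: register job_A */18 -> active={job_A:*/18}
Op 2: register job_B */3 -> active={job_A:*/18, job_B:*/3}
Op 3: unregister job_B -> active={job_A:*/18}
  job_A: interval 18, next fire after T=288 is 306
Earliest = 306, winner (lex tiebreak) = job_A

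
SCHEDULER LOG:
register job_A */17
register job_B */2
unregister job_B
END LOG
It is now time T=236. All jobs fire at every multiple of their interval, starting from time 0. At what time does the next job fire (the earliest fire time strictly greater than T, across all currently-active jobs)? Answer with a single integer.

Answer: 238

Derivation:
Op 1: register job_A */17 -> active={job_A:*/17}
Op 2: register job_B */2 -> active={job_A:*/17, job_B:*/2}
Op 3: unregister job_B -> active={job_A:*/17}
  job_A: interval 17, next fire after T=236 is 238
Earliest fire time = 238 (job job_A)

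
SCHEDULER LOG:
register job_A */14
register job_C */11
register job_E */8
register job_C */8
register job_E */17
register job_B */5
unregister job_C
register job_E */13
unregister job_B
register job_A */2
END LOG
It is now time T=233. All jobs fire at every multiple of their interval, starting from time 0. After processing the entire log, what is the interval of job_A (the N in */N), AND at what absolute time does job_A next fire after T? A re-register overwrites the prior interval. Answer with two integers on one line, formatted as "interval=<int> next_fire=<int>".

Answer: interval=2 next_fire=234

Derivation:
Op 1: register job_A */14 -> active={job_A:*/14}
Op 2: register job_C */11 -> active={job_A:*/14, job_C:*/11}
Op 3: register job_E */8 -> active={job_A:*/14, job_C:*/11, job_E:*/8}
Op 4: register job_C */8 -> active={job_A:*/14, job_C:*/8, job_E:*/8}
Op 5: register job_E */17 -> active={job_A:*/14, job_C:*/8, job_E:*/17}
Op 6: register job_B */5 -> active={job_A:*/14, job_B:*/5, job_C:*/8, job_E:*/17}
Op 7: unregister job_C -> active={job_A:*/14, job_B:*/5, job_E:*/17}
Op 8: register job_E */13 -> active={job_A:*/14, job_B:*/5, job_E:*/13}
Op 9: unregister job_B -> active={job_A:*/14, job_E:*/13}
Op 10: register job_A */2 -> active={job_A:*/2, job_E:*/13}
Final interval of job_A = 2
Next fire of job_A after T=233: (233//2+1)*2 = 234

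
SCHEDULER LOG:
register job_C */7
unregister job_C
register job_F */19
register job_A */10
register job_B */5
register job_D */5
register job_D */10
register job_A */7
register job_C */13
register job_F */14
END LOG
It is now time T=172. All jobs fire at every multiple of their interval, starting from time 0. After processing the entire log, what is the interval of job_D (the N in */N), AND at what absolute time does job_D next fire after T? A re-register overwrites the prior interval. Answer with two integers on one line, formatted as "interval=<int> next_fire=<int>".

Answer: interval=10 next_fire=180

Derivation:
Op 1: register job_C */7 -> active={job_C:*/7}
Op 2: unregister job_C -> active={}
Op 3: register job_F */19 -> active={job_F:*/19}
Op 4: register job_A */10 -> active={job_A:*/10, job_F:*/19}
Op 5: register job_B */5 -> active={job_A:*/10, job_B:*/5, job_F:*/19}
Op 6: register job_D */5 -> active={job_A:*/10, job_B:*/5, job_D:*/5, job_F:*/19}
Op 7: register job_D */10 -> active={job_A:*/10, job_B:*/5, job_D:*/10, job_F:*/19}
Op 8: register job_A */7 -> active={job_A:*/7, job_B:*/5, job_D:*/10, job_F:*/19}
Op 9: register job_C */13 -> active={job_A:*/7, job_B:*/5, job_C:*/13, job_D:*/10, job_F:*/19}
Op 10: register job_F */14 -> active={job_A:*/7, job_B:*/5, job_C:*/13, job_D:*/10, job_F:*/14}
Final interval of job_D = 10
Next fire of job_D after T=172: (172//10+1)*10 = 180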